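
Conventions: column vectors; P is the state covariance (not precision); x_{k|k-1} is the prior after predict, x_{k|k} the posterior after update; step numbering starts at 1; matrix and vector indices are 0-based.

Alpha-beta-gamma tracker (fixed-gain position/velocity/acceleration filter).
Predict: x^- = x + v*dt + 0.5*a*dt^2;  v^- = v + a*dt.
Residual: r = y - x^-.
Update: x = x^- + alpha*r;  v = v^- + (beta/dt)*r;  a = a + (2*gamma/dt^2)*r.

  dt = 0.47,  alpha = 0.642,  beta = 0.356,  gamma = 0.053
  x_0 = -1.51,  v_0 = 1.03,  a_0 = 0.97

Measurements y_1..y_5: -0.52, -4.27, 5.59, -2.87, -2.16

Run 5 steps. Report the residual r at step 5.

step 1: x_pred=-0.9188  r=0.3988  x^+=-0.6628  v^+=1.7879  a^+=1.1613
step 2: x_pred=0.3058  r=-4.5758  x^+=-2.6318  v^+=-1.1322  a^+=-1.0344
step 3: x_pred=-3.2782  r=8.8682  x^+=2.4152  v^+=5.0989  a^+=3.2211
step 4: x_pred=5.1674  r=-8.0374  x^+=0.0074  v^+=0.5249  a^+=-0.6357
step 5: x_pred=0.1839  r=-2.3439  x^+=-1.3209  v^+=-1.5493  a^+=-1.7604

resid = -2.3439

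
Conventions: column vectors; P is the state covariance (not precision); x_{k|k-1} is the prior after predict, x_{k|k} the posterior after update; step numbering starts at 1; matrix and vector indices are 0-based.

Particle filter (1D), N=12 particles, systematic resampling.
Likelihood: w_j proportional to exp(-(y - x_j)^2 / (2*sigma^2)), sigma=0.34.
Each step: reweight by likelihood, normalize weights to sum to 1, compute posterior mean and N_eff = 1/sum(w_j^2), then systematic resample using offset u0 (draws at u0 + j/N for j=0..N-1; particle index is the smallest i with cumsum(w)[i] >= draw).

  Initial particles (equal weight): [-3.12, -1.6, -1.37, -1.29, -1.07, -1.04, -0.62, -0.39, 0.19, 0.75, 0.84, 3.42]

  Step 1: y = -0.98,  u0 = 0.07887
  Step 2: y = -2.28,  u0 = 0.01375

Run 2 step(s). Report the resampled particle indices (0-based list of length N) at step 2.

resampled_idx = [0, 0, 0, 0, 1, 1, 1, 1, 2, 3, 3, 4]

step 1: w=[0.0000, 0.0461, 0.1259, 0.1604, 0.2348, 0.2394, 0.1388, 0.0539, 0.0007, 0.0000, 0.0000, 0.0000]  mean=-1.0604  Neff=5.6082  idx=[2, 2, 3, 3, 4, 4, 5, 5, 5, 6, 6, 7]
step 2: w=[0.3027, 0.3027, 0.1568, 0.1568, 0.0193, 0.0193, 0.0141, 0.0141, 0.0141, 0.0001, 0.0001, 0.0000]  mean=-1.3193  Neff=4.2782  idx=[0, 0, 0, 0, 1, 1, 1, 1, 2, 3, 3, 4]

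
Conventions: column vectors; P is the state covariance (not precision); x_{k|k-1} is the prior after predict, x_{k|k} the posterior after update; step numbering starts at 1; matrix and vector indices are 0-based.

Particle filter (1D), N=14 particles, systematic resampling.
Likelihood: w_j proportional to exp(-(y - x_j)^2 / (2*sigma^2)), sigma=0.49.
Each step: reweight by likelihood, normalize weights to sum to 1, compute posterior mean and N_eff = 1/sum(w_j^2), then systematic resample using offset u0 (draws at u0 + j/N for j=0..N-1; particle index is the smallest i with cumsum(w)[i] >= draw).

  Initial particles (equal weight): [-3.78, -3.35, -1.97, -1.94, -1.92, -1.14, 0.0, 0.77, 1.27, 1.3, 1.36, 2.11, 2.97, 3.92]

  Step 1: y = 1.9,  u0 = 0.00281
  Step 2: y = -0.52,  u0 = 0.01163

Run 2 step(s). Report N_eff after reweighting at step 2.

N_eff = 1.5235

step 1: w=[0.0000, 0.0000, 0.0000, 0.0000, 0.0000, 0.0000, 0.0002, 0.0277, 0.1729, 0.1868, 0.2153, 0.3606, 0.0364, 0.0001]  mean=1.6459  Neff=4.1109  idx=[7, 8, 8, 9, 9, 9, 10, 10, 10, 11, 11, 11, 11, 11]
step 2: w=[0.8071, 0.0327, 0.0327, 0.0261, 0.0261, 0.0261, 0.0164, 0.0164, 0.0164, 0.0000, 0.0000, 0.0000, 0.0000, 0.0000]  mean=0.8733  Neff=1.5235  idx=[0, 0, 0, 0, 0, 0, 0, 0, 0, 0, 0, 0, 2, 5]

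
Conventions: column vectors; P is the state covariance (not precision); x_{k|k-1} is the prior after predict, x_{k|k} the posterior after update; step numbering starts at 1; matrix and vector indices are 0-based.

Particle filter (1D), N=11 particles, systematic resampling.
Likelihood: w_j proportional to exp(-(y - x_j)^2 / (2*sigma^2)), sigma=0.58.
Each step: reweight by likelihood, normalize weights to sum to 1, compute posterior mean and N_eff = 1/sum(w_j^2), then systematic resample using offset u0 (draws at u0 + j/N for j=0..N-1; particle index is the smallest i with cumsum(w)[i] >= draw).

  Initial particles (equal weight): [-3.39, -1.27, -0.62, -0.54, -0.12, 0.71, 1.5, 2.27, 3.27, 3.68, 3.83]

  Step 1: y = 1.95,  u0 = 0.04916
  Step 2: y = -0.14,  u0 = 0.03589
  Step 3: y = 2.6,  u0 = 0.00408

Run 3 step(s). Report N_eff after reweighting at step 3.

step 1: w=[0.0000, 0.0000, 0.0000, 0.0001, 0.0010, 0.0567, 0.4124, 0.4786, 0.0418, 0.0065, 0.0029]  mean=1.9170  Neff=2.4743  idx=[5, 6, 6, 6, 6, 7, 7, 7, 7, 7, 8]
step 2: w=[0.8213, 0.0441, 0.0441, 0.0441, 0.0441, 0.0004, 0.0004, 0.0004, 0.0004, 0.0004, 0.0000]  mean=0.8528  Neff=1.4655  idx=[0, 0, 0, 0, 0, 0, 0, 0, 0, 1, 3]
step 3: w=[0.0132, 0.0132, 0.0132, 0.0132, 0.0132, 0.0132, 0.0132, 0.0132, 0.0132, 0.4408, 0.4408]  mean=1.4064  Neff=2.5635  idx=[0, 7, 9, 9, 9, 9, 9, 10, 10, 10, 10]

N_eff = 2.5635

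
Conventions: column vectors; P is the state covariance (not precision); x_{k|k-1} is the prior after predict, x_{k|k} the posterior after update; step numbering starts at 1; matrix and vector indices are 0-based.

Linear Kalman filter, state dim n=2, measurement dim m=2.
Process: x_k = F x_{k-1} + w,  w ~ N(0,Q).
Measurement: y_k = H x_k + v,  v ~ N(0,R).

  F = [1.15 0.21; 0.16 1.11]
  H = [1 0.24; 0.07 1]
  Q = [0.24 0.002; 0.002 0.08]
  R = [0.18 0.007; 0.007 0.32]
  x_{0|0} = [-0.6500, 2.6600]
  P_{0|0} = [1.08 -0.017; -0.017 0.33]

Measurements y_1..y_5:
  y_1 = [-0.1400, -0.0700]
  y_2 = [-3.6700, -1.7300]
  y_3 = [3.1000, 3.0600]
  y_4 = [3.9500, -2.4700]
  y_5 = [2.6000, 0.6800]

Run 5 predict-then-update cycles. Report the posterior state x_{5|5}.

step 1: x^-=[-0.1889, 2.8486]  P^-=[1.6746 0.2554; 0.2554 0.5082]  S=[2.0065 0.5059; 0.5059 0.8722]  K=[0.8872 -0.0874; 0.0422 0.5787]  nu=[-0.6348, -2.9054]  x^+=[-0.4982, 1.1404]  P^+=[0.1671 -0.0334; -0.0334 0.1878]
step 2: x^-=[-0.3335, 1.1861]  P^-=[0.4531 0.0327; 0.0327 0.3038]  S=[0.6663 0.1449; 0.1449 0.6306]  K=[0.7048 -0.0598; 0.0558 0.4726]  nu=[-3.6212, -2.8928]  x^+=[-2.7128, -0.3829]  P^+=[0.1321 -0.0234; -0.0234 0.1533]
step 3: x^-=[-3.2002, -0.8591]  P^-=[0.4101 0.0313; 0.0313 0.2639]  S=[0.6203 0.1309; 0.1309 0.5903]  K=[0.6837 -0.0499; 0.0603 0.4374]  nu=[6.5064, 4.1431]  x^+=[1.0417, 1.3454]  P^+=[0.1276 -0.0201; -0.0201 0.1418]
step 4: x^-=[1.4805, 1.6601]  P^-=[0.4052 0.0322; 0.0322 0.2508]  S=[0.6151 0.1283; 0.1283 0.5773]  K=[0.6810 -0.0465; 0.0616 0.4247]  nu=[2.0711, -4.2337]  x^+=[3.0877, -0.0104]  P^+=[0.1268 -0.0190; -0.0190 0.1377]
step 5: x^-=[3.5486, 0.4825]  P^-=[0.4046 0.0326; 0.0326 0.2461]  S=[0.6144 0.1275; 0.1275 0.5727]  K=[0.6806 -0.0452; 0.0620 0.4200]  nu=[-1.0644, -0.0509]  x^+=[2.8264, 0.3952]  P^+=[0.1267 -0.0186; -0.0186 0.1361]

x_post = [2.8264, 0.3952]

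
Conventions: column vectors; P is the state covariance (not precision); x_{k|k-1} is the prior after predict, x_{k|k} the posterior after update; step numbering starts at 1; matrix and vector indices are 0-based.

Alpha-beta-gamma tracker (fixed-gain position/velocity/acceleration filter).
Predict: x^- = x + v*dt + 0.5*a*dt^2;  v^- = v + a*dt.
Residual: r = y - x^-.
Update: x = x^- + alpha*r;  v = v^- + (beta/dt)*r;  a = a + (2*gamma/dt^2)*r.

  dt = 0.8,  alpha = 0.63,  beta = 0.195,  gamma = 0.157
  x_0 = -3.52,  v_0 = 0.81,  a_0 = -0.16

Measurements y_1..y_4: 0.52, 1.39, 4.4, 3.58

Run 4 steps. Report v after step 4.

step 1: x_pred=-2.9232  r=3.4432  x^+=-0.7540  v^+=1.5213  a^+=1.5293
step 2: x_pred=0.9524  r=0.4376  x^+=1.2281  v^+=2.8514  a^+=1.7440
step 3: x_pred=4.0673  r=0.3327  x^+=4.2769  v^+=4.3277  a^+=1.9072
step 4: x_pred=8.3494  r=-4.7694  x^+=5.3447  v^+=4.6910  a^+=-0.4327

v_post = 4.6910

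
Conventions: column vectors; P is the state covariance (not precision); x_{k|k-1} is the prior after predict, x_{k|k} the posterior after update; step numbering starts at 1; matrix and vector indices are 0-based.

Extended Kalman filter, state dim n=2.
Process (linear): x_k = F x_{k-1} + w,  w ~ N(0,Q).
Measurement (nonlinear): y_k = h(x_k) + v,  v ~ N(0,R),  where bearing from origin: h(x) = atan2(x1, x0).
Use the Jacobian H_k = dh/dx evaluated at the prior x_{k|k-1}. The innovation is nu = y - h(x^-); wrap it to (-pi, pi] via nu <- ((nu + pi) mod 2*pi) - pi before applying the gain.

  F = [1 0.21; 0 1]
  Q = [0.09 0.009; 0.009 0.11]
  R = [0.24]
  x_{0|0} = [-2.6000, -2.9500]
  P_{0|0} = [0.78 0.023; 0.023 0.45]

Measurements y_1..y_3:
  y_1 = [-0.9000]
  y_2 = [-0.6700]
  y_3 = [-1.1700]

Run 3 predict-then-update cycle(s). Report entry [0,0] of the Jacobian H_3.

H_jac[0,0] = 0.1495

step 1: x^-=[-3.2195, -2.9500]  P^-=[0.8995 0.1265; 0.1265 0.5600]  H_jac=[0.1547 -0.1688]  S=[0.2709]  K=[0.4349; -0.2768]  nu=[1.4998]  x^+=[-2.5672, -3.3652]  P^+=[0.8483 0.1591; 0.1591 0.5392]
step 2: x^-=[-3.2739, -3.3652]  P^-=[1.0289 0.2814; 0.2814 0.6492]  H_jac=[0.1527 -0.1485]  S=[0.2655]  K=[0.4342; -0.2014]  nu=[1.6725]  x^+=[-2.5478, -3.7020]  P^+=[0.9788 0.3046; 0.3046 0.6385]
step 3: x^-=[-3.3252, -3.7020]  P^-=[1.2249 0.4476; 0.4476 0.7485]  H_jac=[0.1495 -0.1343]  S=[0.2629]  K=[0.4679; -0.1278]  nu=[1.1326]  x^+=[-2.7953, -3.8467]  P^+=[1.1673 0.4634; 0.4634 0.7442]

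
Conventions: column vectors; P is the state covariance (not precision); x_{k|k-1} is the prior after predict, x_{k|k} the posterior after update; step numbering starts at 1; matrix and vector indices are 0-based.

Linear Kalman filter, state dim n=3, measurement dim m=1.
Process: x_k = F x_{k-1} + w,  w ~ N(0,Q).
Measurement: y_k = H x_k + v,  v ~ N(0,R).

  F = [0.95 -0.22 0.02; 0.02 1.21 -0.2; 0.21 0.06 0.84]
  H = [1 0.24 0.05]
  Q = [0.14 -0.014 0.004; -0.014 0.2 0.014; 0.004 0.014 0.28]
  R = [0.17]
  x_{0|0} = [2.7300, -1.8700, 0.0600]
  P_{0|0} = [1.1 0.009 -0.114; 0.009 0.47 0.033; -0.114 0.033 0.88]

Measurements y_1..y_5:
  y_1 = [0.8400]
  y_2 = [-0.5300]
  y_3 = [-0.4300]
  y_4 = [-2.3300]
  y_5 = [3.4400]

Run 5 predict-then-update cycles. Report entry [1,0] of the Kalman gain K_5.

step 1: x^-=[3.0061, -2.2201, 0.5115]  P^-=[1.1475 -0.0876 0.1346; -0.0876 0.9091 -0.0568; 0.1346 -0.0568 0.9145]  S=[1.3422]  K=[0.8443; 0.0952; 0.1242]  nu=[-1.6589]  x^+=[1.6056, -2.3780, 0.3055]  P^+=[0.1907 -0.1955 -0.0061; -0.1955 0.8970 -0.0727; -0.0061 -0.0727 0.8938]
step 2: x^-=[2.0546, -2.9064, 0.4511]  P^-=[0.4380 -0.4803 0.0515; -0.4803 1.5748 -0.1929; 0.0515 -0.1929 0.9079]  S=[0.4710]  K=[0.6908; -0.2378; 0.1075]  nu=[-1.9096]  x^+=[0.7355, -2.4522, 0.2458]  P^+=[0.2133 -0.4030 0.0166; -0.4030 1.5482 -0.1809; 0.0166 -0.1809 0.9024]
step 3: x^-=[1.2432, -3.0016, 0.2138]  P^-=[0.5785 -0.9026 0.0834; -0.9026 2.5708 -0.3093; 0.0834 -0.3093 0.9092]  S=[0.4665]  K=[0.7846; -0.6454; 0.1172]  nu=[-0.9634]  x^+=[0.4872, -2.3799, 0.1009]  P^+=[0.2913 -0.6664 0.0405; -0.6664 2.3765 -0.2740; 0.0405 -0.2740 0.9028]
step 4: x^-=[0.9884, -2.8901, 0.0443]  P^-=[0.8008 -1.4342 0.1216; -1.4342 3.8158 -0.4103; 0.1216 -0.4103 0.9083]  S=[0.5067]  K=[0.9130; -1.0634; 0.1352]  nu=[-2.6270]  x^+=[-1.4100, -0.0964, -0.3108]  P^+=[0.3784 -0.9422 0.0590; -0.9422 3.2427 -0.3375; 0.0590 -0.3375 0.8990]
step 5: x^-=[-1.3245, -0.0826, -0.5629]  P^-=[1.0378 -1.9867 0.1509; -1.9867 5.1010 -0.4810; 0.1509 -0.4810 0.9058]  S=[0.5538]  K=[1.0266; -1.4201; 0.1458]  nu=[4.8125]  x^+=[3.6159, -6.9167, 0.1388]  P^+=[0.4541 -1.1793 0.0680; -1.1793 3.9841 -0.3663; 0.0680 -0.3663 0.8940]

K[1,0] = -1.4201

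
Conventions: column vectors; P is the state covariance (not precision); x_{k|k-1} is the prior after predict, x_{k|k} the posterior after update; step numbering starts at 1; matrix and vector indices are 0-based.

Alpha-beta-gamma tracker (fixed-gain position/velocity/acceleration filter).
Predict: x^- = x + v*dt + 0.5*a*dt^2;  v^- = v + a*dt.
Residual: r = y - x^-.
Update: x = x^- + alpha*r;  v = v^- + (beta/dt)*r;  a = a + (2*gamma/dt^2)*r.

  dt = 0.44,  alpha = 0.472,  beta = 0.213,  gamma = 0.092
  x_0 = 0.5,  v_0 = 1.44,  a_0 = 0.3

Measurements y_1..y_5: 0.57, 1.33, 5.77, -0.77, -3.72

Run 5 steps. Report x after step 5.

step 1: x_pred=1.1626  r=-0.5926  x^+=0.8829  v^+=1.2851  a^+=-0.2633
step 2: x_pred=1.4229  r=-0.0929  x^+=1.3790  v^+=1.1243  a^+=-0.3515
step 3: x_pred=1.8397  r=3.9303  x^+=3.6948  v^+=2.8723  a^+=3.3839
step 4: x_pred=5.2862  r=-6.0562  x^+=2.4277  v^+=1.4294  a^+=-2.3720
step 5: x_pred=2.8270  r=-6.5470  x^+=-0.2632  v^+=-2.7836  a^+=-8.5943

x_post = -0.2632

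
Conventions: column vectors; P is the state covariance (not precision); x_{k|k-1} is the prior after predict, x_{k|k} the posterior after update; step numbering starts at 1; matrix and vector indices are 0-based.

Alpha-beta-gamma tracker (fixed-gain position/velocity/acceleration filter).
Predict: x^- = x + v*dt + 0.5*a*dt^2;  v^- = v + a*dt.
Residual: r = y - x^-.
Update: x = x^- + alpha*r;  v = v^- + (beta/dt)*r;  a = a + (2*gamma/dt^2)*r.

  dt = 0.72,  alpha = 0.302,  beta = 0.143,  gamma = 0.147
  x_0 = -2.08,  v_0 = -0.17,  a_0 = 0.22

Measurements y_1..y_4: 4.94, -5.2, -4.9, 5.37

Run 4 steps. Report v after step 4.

v_post = -0.0640

step 1: x_pred=-2.1454  r=7.0854  x^+=-0.0056  v^+=1.3956  a^+=4.2383
step 2: x_pred=2.0978  r=-7.2978  x^+=-0.1061  v^+=2.9978  a^+=0.0995
step 3: x_pred=2.0781  r=-6.9781  x^+=-0.0293  v^+=1.6835  a^+=-3.8580
step 4: x_pred=0.1829  r=5.1871  x^+=1.7494  v^+=-0.0640  a^+=-0.9162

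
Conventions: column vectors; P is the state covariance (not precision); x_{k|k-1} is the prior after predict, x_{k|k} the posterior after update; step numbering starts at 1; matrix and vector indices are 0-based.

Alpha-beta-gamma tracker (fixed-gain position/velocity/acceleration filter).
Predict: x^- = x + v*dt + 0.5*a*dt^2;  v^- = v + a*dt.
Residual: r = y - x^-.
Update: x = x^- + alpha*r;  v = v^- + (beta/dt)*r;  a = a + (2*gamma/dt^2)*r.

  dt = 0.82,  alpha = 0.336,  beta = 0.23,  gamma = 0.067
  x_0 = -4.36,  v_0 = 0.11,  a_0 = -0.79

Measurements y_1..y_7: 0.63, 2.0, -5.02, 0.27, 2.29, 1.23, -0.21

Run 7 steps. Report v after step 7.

step 1: x_pred=-4.5354  r=5.1654  x^+=-2.7998  v^+=0.9110  a^+=0.2394
step 2: x_pred=-1.9723  r=3.9723  x^+=-0.6376  v^+=2.2215  a^+=1.0310
step 3: x_pred=1.5307  r=-6.5507  x^+=-0.6704  v^+=1.2296  a^+=-0.2744
step 4: x_pred=0.2456  r=0.0244  x^+=0.2538  v^+=1.0114  a^+=-0.2696
step 5: x_pred=0.9925  r=1.2975  x^+=1.4285  v^+=1.1542  a^+=-0.0110
step 6: x_pred=2.3712  r=-1.1412  x^+=1.9878  v^+=0.8251  a^+=-0.2384
step 7: x_pred=2.5842  r=-2.7942  x^+=1.6454  v^+=-0.1541  a^+=-0.7953

v_post = -0.1541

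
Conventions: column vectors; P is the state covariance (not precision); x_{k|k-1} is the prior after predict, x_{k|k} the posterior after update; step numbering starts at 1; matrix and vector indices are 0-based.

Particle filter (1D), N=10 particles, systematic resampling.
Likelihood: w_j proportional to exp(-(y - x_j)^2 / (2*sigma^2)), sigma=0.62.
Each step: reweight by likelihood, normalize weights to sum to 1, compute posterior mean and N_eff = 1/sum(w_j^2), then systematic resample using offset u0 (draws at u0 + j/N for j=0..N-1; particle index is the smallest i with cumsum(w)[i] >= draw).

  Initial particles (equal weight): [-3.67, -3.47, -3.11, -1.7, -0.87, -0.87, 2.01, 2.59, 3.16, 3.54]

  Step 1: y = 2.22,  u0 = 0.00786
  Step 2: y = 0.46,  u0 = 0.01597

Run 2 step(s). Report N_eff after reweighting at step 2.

N_eff = 5.4972

step 1: w=[0.0000, 0.0000, 0.0000, 0.0000, 0.0000, 0.0000, 0.4289, 0.3801, 0.1439, 0.0471]  mean=2.4680  Neff=2.8462  idx=[6, 6, 6, 6, 6, 7, 7, 7, 7, 8]
step 2: w=[0.1904, 0.1904, 0.1904, 0.1904, 0.1904, 0.0119, 0.0119, 0.0119, 0.0119, 0.0003]  mean=2.0379  Neff=5.4972  idx=[0, 0, 1, 1, 2, 2, 3, 3, 4, 4]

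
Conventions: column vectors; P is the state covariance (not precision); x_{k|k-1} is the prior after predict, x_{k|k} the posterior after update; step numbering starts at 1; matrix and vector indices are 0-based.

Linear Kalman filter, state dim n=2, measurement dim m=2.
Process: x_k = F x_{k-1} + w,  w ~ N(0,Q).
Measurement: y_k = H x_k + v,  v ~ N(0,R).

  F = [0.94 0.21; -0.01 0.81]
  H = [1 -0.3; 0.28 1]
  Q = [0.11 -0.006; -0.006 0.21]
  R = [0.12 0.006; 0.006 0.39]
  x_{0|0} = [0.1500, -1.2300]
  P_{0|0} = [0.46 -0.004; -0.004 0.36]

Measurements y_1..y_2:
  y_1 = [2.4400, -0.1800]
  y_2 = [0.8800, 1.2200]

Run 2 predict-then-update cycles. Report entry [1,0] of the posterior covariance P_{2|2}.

P_post[1,0] = 0.0341

step 1: x^-=[-0.1173, -0.9978]  P^-=[0.5308 0.0479; 0.0479 0.4463]  S=[0.6622 0.0646; 0.0646 0.9047]  K=[0.7640 0.1627; -0.1807 0.5210]  nu=[2.2580, 0.8506]  x^+=[1.7460, -0.9626]  P^+=[0.1043 0.0388; 0.0388 0.1912]
step 2: x^-=[1.4391, -0.7972]  P^-=[0.2259 0.0550; 0.0550 0.3349]  S=[0.3430 0.0192; 0.0192 0.7734]  K=[0.6027 0.1380; -0.1580 0.4568]  nu=[-0.7983, 1.6142]  x^+=[1.1807, 0.0664]  P^+=[0.0834 0.0341; 0.0341 0.1677]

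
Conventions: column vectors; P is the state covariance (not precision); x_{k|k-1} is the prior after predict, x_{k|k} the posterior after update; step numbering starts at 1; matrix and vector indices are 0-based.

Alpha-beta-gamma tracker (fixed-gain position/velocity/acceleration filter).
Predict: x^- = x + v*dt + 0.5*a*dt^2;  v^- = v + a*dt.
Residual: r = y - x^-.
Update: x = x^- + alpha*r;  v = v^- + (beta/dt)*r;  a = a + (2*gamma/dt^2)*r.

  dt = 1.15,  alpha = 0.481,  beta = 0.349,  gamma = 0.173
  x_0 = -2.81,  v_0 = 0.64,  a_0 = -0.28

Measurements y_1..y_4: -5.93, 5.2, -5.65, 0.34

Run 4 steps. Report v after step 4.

v_post = 0.7694

step 1: x_pred=-2.2591  r=-3.6708  x^+=-4.0248  v^+=-0.7960  a^+=-1.2404
step 2: x_pred=-5.7605  r=10.9605  x^+=-0.4885  v^+=1.1038  a^+=1.6272
step 3: x_pred=1.8568  r=-7.5068  x^+=-1.7540  v^+=0.6969  a^+=-0.3368
step 4: x_pred=-1.1753  r=1.5153  x^+=-0.4464  v^+=0.7694  a^+=0.0596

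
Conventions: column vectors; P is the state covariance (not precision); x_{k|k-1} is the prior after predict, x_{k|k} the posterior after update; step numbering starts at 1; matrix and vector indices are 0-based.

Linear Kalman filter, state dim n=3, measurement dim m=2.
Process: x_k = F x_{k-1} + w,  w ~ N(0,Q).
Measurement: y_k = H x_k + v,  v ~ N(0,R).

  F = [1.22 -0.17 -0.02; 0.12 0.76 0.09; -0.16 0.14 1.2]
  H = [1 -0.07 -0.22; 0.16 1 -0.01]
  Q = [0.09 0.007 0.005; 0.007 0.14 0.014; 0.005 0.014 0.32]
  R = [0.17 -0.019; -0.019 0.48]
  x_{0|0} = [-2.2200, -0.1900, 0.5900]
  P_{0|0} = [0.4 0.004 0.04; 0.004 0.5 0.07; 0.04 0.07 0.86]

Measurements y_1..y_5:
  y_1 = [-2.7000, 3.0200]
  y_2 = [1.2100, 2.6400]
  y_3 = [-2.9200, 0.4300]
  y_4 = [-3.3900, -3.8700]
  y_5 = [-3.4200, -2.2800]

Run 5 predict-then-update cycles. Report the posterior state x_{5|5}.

step 1: x^-=[-2.6879, -0.3577, 1.0366]  P^-=[0.6970 0.0052 -0.0606; 0.0052 0.4527 0.2219; -0.0606 0.2219 1.5864]  S=[0.9788 0.0235; 0.0235 0.9481]  K=[0.7228 0.1058; -0.0884 0.4782; -0.4396 0.2180]  nu=[0.1909, 3.8181]  x^+=[-2.1460, 1.4512, 1.7850]  P^+=[0.1714 0.0119 0.2259; 0.0119 0.2302 0.0904; 0.2259 0.0904 1.3567]
step 2: x^-=[-2.9005, 1.0061, 2.6885]  P^-=[0.3370 0.0322 0.2486; 0.0322 0.3058 0.2934; 0.2486 0.2934 2.2257]  S=[0.5113 -0.0253; -0.0253 0.7983]  K=[0.5537 0.1223; -0.0861 0.3831; -0.4930 0.3738]  nu=[4.7724, 2.1249]  x^+=[0.0019, 1.4091, 1.1301]  P^+=[0.1717 0.0243 0.3554; 0.0243 0.1832 0.1517; 0.3554 0.1517 1.9805]
step 3: x^-=[-0.2598, 1.1729, 1.5530]  P^-=[0.3253 0.0605 0.4145; 0.0605 0.2972 0.4279; 0.4145 0.4279 3.0934]  S=[0.4688 -0.0337; -0.0337 0.7953]  K=[0.5016 0.1575; -0.0891 0.3767; -0.5913 0.5574]  nu=[-2.2364, -0.6858]  x^+=[-1.4897, 1.1138, 2.4931]  P^+=[0.1929 0.0401 0.4900; 0.0401 0.1784 0.2270; 0.4900 0.2270 2.6601]
step 4: x^-=[-2.0567, 0.8921, 3.3860]  P^-=[0.3443 0.0895 0.5792; 0.0895 0.3163 0.5858; 0.5792 0.5858 4.0453]  S=[0.4623 -0.0433; -0.0433 0.8206]  K=[0.4738 0.1941; -0.0965 0.3907; -0.6915 0.7410]  nu=[-0.5260, -4.3992]  x^+=[-3.1599, -0.7758, 0.4900]  P^+=[0.2176 0.0556 0.6220; 0.0556 0.1835 0.3026; 0.6220 0.3026 3.3293]
step 5: x^-=[-3.7330, -0.9247, 0.9850]  P^-=[0.3691 0.1171 0.7393; 0.1171 0.3411 0.7435; 0.7393 0.7435 4.9837]  S=[0.4632 -0.0535; -0.0535 0.8512]  K=[0.4542 0.2268; -0.1047 0.4074; -0.7788 0.9049]  nu=[0.4649, -0.7482]  x^+=[-3.6915, -1.2782, -0.0541]  P^+=[0.2408 0.0691 0.7410; 0.0691 0.1902 0.3699; 0.7410 0.3699 3.9304]

x_post = [-3.6915, -1.2782, -0.0541]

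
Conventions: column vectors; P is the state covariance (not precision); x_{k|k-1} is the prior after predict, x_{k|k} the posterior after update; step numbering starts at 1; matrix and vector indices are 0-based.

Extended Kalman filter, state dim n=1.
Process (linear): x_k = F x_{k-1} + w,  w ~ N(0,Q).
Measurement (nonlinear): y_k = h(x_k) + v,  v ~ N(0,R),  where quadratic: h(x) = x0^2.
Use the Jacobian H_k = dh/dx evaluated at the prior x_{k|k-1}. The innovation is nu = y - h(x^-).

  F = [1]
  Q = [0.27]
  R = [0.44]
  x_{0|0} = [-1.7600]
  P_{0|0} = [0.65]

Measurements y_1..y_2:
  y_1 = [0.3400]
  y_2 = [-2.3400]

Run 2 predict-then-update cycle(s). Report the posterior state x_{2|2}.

step 1: x^-=[-1.7600]  P^-=[0.9200]  H_jac=[-3.5200]  S=[11.8392]  K=[-0.2735]  nu=[-2.7576]  x^+=[-1.0057]  P^+=[0.0342]
step 2: x^-=[-1.0057]  P^-=[0.3042]  H_jac=[-2.0114]  S=[1.6707]  K=[-0.3662]  nu=[-3.3514]  x^+=[0.2217]  P^+=[0.0801]

x_post = [0.2217]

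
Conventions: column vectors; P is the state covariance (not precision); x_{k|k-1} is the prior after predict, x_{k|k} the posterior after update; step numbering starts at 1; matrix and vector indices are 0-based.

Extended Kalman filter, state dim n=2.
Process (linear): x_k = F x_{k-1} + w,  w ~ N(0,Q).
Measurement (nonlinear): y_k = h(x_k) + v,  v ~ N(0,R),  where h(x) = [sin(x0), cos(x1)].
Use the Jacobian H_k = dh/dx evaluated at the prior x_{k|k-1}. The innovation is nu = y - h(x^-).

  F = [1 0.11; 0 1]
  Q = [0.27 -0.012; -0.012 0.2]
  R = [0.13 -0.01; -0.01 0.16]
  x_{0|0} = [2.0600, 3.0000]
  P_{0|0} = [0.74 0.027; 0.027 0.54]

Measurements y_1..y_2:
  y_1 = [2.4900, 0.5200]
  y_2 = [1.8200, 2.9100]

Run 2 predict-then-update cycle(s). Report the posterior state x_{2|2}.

step 1: x^-=[2.3900, 3.0000]  P^-=[1.0225 0.0744; 0.0744 0.7400]  H_jac=[-0.7306 0.0000; 0.0000 -0.1411]  S=[0.6758 -0.0023; -0.0023 0.1747]  K=[-1.1057 -0.0748; -0.0825 -0.5987]  nu=[1.8072, 1.5100]  x^+=[0.2788, 1.9468]  P^+=[0.1957 0.0065; 0.0065 0.6730]
step 2: x^-=[0.4930, 1.9468]  P^-=[0.4753 0.0685; 0.0685 0.8730]  H_jac=[0.8809 0.0000; 0.0000 -0.9301]  S=[0.4988 -0.0661; -0.0661 0.9153]  K=[0.8381 -0.0091; 0.0034 -0.8869]  nu=[1.3468, 3.2772]  x^+=[1.5920, -0.9553]  P^+=[0.1238 0.0106; 0.0106 0.1526]

x_post = [1.5920, -0.9553]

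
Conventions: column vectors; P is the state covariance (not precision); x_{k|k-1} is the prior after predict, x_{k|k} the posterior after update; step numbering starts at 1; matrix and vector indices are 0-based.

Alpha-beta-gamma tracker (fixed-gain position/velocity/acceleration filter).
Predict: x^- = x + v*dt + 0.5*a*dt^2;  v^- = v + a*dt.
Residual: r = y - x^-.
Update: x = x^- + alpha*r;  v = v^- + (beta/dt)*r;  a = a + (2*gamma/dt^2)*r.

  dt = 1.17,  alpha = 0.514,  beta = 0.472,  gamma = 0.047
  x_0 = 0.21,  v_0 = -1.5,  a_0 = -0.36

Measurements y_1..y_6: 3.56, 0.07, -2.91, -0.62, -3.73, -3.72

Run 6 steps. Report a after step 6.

step 1: x_pred=-1.7914  r=5.3514  x^+=0.9592  v^+=0.2377  a^+=0.0075
step 2: x_pred=1.2424  r=-1.1724  x^+=0.6398  v^+=-0.2266  a^+=-0.0730
step 3: x_pred=0.3247  r=-3.2347  x^+=-1.3379  v^+=-1.6170  a^+=-0.2952
step 4: x_pred=-3.4318  r=2.8118  x^+=-1.9865  v^+=-0.8280  a^+=-0.1021
step 5: x_pred=-3.0251  r=-0.7049  x^+=-3.3874  v^+=-1.2318  a^+=-0.1505
step 6: x_pred=-4.9316  r=1.2116  x^+=-4.3088  v^+=-0.9190  a^+=-0.0673

a_post = -0.0673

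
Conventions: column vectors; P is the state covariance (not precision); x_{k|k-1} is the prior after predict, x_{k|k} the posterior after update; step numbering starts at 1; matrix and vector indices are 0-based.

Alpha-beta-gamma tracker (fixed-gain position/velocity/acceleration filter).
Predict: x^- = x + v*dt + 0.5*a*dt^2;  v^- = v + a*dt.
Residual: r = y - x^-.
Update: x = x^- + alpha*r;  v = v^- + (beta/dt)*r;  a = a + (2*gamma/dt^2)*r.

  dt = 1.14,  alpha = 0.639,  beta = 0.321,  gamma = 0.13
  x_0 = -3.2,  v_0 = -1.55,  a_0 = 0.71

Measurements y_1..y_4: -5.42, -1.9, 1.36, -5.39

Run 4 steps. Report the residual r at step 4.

step 1: x_pred=-4.5056  r=-0.9144  x^+=-5.0899  v^+=-0.9981  a^+=0.5271
step 2: x_pred=-5.8852  r=3.9852  x^+=-3.3387  v^+=0.7250  a^+=1.3244
step 3: x_pred=-1.6516  r=3.0116  x^+=0.2728  v^+=3.0827  a^+=1.9269
step 4: x_pred=5.0392  r=-10.4292  x^+=-1.6251  v^+=2.3427  a^+=-0.1596

resid = -10.4292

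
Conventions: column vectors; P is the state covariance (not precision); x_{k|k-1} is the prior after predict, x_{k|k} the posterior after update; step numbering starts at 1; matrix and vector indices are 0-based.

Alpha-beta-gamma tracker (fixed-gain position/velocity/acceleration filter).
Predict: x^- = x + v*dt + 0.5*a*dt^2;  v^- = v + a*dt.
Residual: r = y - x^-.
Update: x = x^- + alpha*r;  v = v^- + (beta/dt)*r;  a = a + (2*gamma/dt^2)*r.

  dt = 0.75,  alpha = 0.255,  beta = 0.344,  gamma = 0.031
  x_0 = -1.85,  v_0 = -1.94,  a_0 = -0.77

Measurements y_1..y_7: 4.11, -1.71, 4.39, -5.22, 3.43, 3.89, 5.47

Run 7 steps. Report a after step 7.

step 1: x_pred=-3.5216  r=7.6316  x^+=-1.5755  v^+=0.9828  a^+=0.0712
step 2: x_pred=-0.8184  r=-0.8916  x^+=-1.0457  v^+=0.6273  a^+=-0.0271
step 3: x_pred=-0.5829  r=4.9729  x^+=0.6852  v^+=2.8878  a^+=0.5210
step 4: x_pred=2.9976  r=-8.2176  x^+=0.9021  v^+=-0.4905  a^+=-0.3847
step 5: x_pred=0.4260  r=3.0040  x^+=1.1920  v^+=0.5987  a^+=-0.0536
step 6: x_pred=1.6260  r=2.2640  x^+=2.2033  v^+=1.5969  a^+=0.1959
step 7: x_pred=3.4561  r=2.0139  x^+=3.9697  v^+=2.6676  a^+=0.4179

a_post = 0.4179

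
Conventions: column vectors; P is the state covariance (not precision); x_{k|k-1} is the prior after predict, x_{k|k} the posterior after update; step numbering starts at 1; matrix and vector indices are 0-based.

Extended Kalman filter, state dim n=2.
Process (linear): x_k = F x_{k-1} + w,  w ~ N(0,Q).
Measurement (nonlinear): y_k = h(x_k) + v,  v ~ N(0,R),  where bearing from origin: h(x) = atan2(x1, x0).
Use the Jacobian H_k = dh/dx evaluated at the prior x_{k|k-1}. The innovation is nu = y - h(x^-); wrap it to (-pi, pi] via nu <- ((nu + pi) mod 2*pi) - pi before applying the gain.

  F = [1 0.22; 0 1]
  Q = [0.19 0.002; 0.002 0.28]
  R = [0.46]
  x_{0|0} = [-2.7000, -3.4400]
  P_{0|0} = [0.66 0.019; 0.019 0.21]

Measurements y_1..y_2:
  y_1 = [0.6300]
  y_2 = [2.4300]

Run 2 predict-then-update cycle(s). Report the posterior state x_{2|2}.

x_post = [-3.9823, -3.5889]

step 1: x^-=[-3.4568, -3.4400]  P^-=[0.8685 0.0672; 0.0672 0.4900]  H_jac=[0.1446 -0.1453]  S=[0.4857]  K=[0.2385; -0.1266]  nu=[2.9886]  x^+=[-2.7439, -3.8184]  P^+=[0.8409 0.0819; 0.0819 0.4822]
step 2: x^-=[-3.5840, -3.8184]  P^-=[1.0902 0.1900; 0.1900 0.7622]  H_jac=[0.1392 -0.1307]  S=[0.4872]  K=[0.2606; -0.1502]  nu=[-1.5287]  x^+=[-3.9823, -3.5889]  P^+=[1.0572 0.2090; 0.2090 0.7512]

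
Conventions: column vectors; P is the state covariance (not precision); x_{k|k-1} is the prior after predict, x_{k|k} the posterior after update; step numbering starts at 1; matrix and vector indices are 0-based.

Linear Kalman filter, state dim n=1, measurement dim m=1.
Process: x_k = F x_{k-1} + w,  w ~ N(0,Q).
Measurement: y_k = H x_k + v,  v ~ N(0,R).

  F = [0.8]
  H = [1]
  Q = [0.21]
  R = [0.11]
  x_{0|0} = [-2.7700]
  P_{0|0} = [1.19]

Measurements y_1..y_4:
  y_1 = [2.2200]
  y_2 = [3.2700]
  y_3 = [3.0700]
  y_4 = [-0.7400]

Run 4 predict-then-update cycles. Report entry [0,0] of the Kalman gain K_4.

K[0,0] = 0.7023

step 1: x^-=[-2.2160]  P^-=[0.9716]  S=[1.0816]  K=[0.8983]  nu=[4.4360]  x^+=[1.7689]  P^+=[0.0988]
step 2: x^-=[1.4151]  P^-=[0.2732]  S=[0.3832]  K=[0.7130]  nu=[1.8549]  x^+=[2.7376]  P^+=[0.0784]
step 3: x^-=[2.1901]  P^-=[0.2602]  S=[0.3702]  K=[0.7029]  nu=[0.8799]  x^+=[2.8085]  P^+=[0.0773]
step 4: x^-=[2.2468]  P^-=[0.2595]  S=[0.3695]  K=[0.7023]  nu=[-2.9868]  x^+=[0.1492]  P^+=[0.0773]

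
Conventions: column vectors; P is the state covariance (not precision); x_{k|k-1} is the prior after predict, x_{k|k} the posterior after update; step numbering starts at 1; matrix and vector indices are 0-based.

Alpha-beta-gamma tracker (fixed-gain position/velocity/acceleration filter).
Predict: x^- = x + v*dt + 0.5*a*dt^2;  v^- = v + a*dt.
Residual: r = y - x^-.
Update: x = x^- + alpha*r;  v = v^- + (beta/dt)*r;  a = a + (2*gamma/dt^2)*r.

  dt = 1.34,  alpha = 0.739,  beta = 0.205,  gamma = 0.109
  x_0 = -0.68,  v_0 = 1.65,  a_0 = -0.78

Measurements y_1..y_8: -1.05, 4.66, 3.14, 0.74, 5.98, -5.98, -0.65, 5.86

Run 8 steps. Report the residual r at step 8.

resid = 10.4668

step 1: x_pred=0.8307  r=-1.8807  x^+=-0.5591  v^+=0.3171  a^+=-1.0083
step 2: x_pred=-1.0395  r=5.6995  x^+=3.1724  v^+=-0.1621  a^+=-0.3164
step 3: x_pred=2.6711  r=0.4689  x^+=3.0176  v^+=-0.5143  a^+=-0.2594
step 4: x_pred=2.0955  r=-1.3555  x^+=1.0938  v^+=-1.0694  a^+=-0.4240
step 5: x_pred=-0.7198  r=6.6998  x^+=4.2313  v^+=-0.6126  a^+=0.3894
step 6: x_pred=3.7601  r=-9.7401  x^+=-3.4378  v^+=-1.5808  a^+=-0.7931
step 7: x_pred=-6.2682  r=5.6182  x^+=-2.1164  v^+=-1.7841  a^+=-0.1110
step 8: x_pred=-4.6068  r=10.4668  x^+=3.1282  v^+=-0.3316  a^+=1.1597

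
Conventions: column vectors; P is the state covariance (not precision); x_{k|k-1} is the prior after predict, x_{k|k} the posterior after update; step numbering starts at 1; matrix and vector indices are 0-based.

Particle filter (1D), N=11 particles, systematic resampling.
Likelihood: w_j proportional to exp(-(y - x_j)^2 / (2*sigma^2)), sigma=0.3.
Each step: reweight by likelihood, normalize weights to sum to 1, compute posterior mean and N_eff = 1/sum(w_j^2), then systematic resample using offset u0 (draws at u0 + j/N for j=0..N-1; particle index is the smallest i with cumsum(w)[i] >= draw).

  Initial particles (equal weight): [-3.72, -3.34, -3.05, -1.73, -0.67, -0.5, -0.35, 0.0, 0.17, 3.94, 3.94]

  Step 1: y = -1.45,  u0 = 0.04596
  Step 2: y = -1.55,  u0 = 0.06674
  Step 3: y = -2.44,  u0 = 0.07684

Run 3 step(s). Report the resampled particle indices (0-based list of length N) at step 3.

resampled_idx = [0, 1, 2, 3, 4, 5, 6, 7, 8, 9, 10]

step 1: w=[0.0000, 0.0000, 0.0000, 0.9392, 0.0494, 0.0096, 0.0017, 0.0000, 0.0000, 0.0000, 0.0000]  mean=-1.6633  Neff=1.1305  idx=[3, 3, 3, 3, 3, 3, 3, 3, 3, 3, 4]
step 2: w=[0.0998, 0.0998, 0.0998, 0.0998, 0.0998, 0.0998, 0.0998, 0.0998, 0.0998, 0.0998, 0.0016]  mean=-1.7283  Neff=10.0322  idx=[0, 1, 2, 3, 4, 5, 6, 7, 7, 8, 9]
step 3: w=[0.0909, 0.0909, 0.0909, 0.0909, 0.0909, 0.0909, 0.0909, 0.0909, 0.0909, 0.0909, 0.0909]  mean=-1.7300  Neff=11.0000  idx=[0, 1, 2, 3, 4, 5, 6, 7, 8, 9, 10]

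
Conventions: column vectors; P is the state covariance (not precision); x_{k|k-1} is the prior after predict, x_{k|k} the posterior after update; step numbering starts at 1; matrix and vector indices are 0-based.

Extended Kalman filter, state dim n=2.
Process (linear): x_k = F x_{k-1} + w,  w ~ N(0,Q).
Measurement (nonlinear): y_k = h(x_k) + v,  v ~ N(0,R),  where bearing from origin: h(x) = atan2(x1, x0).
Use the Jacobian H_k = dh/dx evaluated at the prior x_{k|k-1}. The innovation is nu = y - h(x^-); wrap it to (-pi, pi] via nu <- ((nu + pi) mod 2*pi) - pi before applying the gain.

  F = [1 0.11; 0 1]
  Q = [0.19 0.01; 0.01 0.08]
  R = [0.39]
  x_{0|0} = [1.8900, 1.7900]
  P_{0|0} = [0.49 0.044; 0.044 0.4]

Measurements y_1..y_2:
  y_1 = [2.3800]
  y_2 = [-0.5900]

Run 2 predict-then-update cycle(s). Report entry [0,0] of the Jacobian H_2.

H_jac[0,0] = -0.2699

step 1: x^-=[2.0869, 1.7900]  P^-=[0.6945 0.0980; 0.0980 0.4800]  H_jac=[-0.2368 0.2761]  S=[0.4527]  K=[-0.3035; 0.2415]  nu=[1.6710]  x^+=[1.5797, 2.1935]  P^+=[0.6528 0.1312; 0.1312 0.4536]
step 2: x^-=[1.8210, 2.1935]  P^-=[0.8772 0.1911; 0.1911 0.5336]  H_jac=[-0.2699 0.2241]  S=[0.4576]  K=[-0.4238; 0.1486]  nu=[-1.4679]  x^+=[2.4431, 1.9754]  P^+=[0.7950 0.2199; 0.2199 0.5235]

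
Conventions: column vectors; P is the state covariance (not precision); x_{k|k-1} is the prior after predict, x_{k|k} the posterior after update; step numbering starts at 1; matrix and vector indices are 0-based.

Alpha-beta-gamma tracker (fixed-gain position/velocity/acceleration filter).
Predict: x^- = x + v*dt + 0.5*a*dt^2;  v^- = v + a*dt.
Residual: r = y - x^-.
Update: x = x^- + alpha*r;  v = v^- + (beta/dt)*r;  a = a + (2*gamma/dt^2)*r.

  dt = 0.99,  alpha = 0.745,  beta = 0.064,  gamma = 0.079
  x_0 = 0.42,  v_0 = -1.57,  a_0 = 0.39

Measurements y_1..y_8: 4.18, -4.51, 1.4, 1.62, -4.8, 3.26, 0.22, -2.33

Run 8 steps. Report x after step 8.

step 1: x_pred=-0.9432  r=5.1232  x^+=2.8736  v^+=-0.8527  a^+=1.2159
step 2: x_pred=2.6253  r=-7.1353  x^+=-2.6905  v^+=-0.1102  a^+=0.0656
step 3: x_pred=-2.7675  r=4.1675  x^+=0.3373  v^+=0.2242  a^+=0.7375
step 4: x_pred=0.9206  r=0.6994  x^+=1.4417  v^+=0.9995  a^+=0.8502
step 5: x_pred=2.8478  r=-7.6478  x^+=-2.8498  v^+=1.3468  a^+=-0.3827
step 6: x_pred=-1.7040  r=4.9640  x^+=1.9942  v^+=1.2888  a^+=0.4176
step 7: x_pred=3.4748  r=-3.2548  x^+=1.0500  v^+=1.4918  a^+=-0.1071
step 8: x_pred=2.4744  r=-4.8044  x^+=-1.1049  v^+=1.0752  a^+=-0.8816

x_post = -1.1049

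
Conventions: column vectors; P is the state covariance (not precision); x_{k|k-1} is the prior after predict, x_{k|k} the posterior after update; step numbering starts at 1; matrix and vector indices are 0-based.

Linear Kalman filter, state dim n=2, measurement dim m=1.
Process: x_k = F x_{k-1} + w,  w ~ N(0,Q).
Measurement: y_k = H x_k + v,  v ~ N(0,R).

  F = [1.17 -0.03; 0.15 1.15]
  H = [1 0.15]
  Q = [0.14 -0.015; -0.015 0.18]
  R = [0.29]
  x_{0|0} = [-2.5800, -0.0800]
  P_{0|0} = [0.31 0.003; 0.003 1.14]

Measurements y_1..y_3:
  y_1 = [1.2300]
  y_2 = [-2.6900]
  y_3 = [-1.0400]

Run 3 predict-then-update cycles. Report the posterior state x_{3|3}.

step 1: x^-=[-3.0162, -0.4790]  P^-=[0.5652 0.0041; 0.0041 1.6957]  S=[0.8946]  K=[0.6325; 0.2889]  nu=[4.3180]  x^+=[-0.2851, 0.7685]  P^+=[0.2073 -0.1594; -0.1594 1.6210]
step 2: x^-=[-0.3566, 0.8410]  P^-=[0.4365 -0.2482; -0.2482 2.2734]  S=[0.7031]  K=[0.5678; 0.1319]  nu=[-2.4595]  x^+=[-1.7531, 0.5165]  P^+=[0.2098 -0.3009; -0.3009 2.2612]
step 3: x^-=[-2.0666, 0.3311]  P^-=[0.4503 -0.4597; -0.4597 3.0713]  S=[0.6715]  K=[0.5679; 0.0015]  nu=[0.9769]  x^+=[-1.5118, 0.3325]  P^+=[0.2337 -0.4603; -0.4603 3.0713]

x_post = [-1.5118, 0.3325]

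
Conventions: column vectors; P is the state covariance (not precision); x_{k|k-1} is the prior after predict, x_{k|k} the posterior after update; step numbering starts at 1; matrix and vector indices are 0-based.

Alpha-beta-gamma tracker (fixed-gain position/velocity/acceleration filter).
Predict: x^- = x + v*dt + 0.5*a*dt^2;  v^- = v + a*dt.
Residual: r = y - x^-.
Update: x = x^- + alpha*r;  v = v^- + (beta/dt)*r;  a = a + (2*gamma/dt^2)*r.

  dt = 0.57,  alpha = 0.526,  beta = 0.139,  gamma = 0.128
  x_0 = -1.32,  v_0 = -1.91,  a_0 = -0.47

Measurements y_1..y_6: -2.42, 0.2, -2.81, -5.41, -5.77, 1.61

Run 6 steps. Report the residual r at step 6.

resid = 7.0082

step 1: x_pred=-2.4851  r=0.0651  x^+=-2.4508  v^+=-2.1620  a^+=-0.4187
step 2: x_pred=-3.7512  r=3.9512  x^+=-1.6729  v^+=-1.4372  a^+=2.6946
step 3: x_pred=-2.0543  r=-0.7557  x^+=-2.4518  v^+=-0.0856  a^+=2.0991
step 4: x_pred=-2.1596  r=-3.2504  x^+=-3.8693  v^+=0.3183  a^+=-0.4620
step 5: x_pred=-3.7629  r=-2.0071  x^+=-4.8186  v^+=-0.4345  a^+=-2.0434
step 6: x_pred=-5.3982  r=7.0082  x^+=-1.7119  v^+=0.1098  a^+=3.4786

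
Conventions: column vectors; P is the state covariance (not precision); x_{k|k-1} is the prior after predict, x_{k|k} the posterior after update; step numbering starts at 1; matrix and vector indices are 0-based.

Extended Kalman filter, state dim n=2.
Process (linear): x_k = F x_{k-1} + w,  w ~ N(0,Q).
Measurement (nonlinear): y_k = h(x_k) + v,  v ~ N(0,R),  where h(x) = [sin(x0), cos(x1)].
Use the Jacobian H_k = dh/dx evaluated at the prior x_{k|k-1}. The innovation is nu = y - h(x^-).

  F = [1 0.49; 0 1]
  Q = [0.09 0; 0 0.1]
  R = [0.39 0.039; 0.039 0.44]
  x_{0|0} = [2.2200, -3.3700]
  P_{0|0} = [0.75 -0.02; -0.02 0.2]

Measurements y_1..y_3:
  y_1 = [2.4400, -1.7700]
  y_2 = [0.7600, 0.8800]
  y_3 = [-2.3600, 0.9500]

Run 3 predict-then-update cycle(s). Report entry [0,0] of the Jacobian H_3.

step 1: x^-=[0.5687, -3.3700]  P^-=[0.8684 0.0780; 0.0780 0.3000]  H_jac=[0.8426 0.0000; 0.0000 -0.2264]  S=[1.0066 0.0241; 0.0241 0.4554]  K=[0.7288 -0.0774; 0.0690 -0.1528]  nu=[1.9015, -0.7960]  x^+=[2.0161, -3.1172]  P^+=[0.3338 0.0248; 0.0248 0.2851]
step 2: x^-=[0.4887, -3.1172]  P^-=[0.5165 0.1645; 0.1645 0.3851]  H_jac=[0.8830 0.0000; 0.0000 0.0243]  S=[0.7927 0.0425; 0.0425 0.4402]  K=[0.5779 -0.0467; 0.1831 0.0036]  nu=[0.2905, 1.8797]  x^+=[0.5687, -3.0573]  P^+=[0.2532 0.0810; 0.0810 0.3585]
step 3: x^-=[-0.9293, -3.0573]  P^-=[0.5086 0.2567; 0.2567 0.4585]  H_jac=[0.5984 0.0000; 0.0000 0.0842]  S=[0.5721 0.0519; 0.0519 0.4433]  K=[0.5332 -0.0137; 0.2633 0.0563]  nu=[-1.5588, 1.9464]  x^+=[-1.7872, -3.3582]  P^+=[0.3467 0.1753; 0.1753 0.4158]

H_jac[0,0] = 0.5984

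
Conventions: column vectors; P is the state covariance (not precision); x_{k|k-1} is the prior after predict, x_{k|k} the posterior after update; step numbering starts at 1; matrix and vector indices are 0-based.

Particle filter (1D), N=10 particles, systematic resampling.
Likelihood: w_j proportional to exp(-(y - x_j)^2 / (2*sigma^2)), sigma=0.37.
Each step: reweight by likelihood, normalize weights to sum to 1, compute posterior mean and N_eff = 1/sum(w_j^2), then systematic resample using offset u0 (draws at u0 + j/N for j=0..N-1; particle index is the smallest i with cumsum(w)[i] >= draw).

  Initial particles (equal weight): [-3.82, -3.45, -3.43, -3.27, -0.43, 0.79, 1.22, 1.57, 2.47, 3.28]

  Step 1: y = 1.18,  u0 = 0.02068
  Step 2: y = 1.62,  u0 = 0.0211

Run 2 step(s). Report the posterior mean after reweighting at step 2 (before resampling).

step 1: w=[0.0000, 0.0000, 0.0000, 0.0000, 0.0000, 0.2676, 0.4637, 0.2676, 0.0011, 0.0000]  mean=1.1999  Neff=2.7915  idx=[5, 5, 5, 6, 6, 6, 6, 6, 7, 7]
step 2: w=[0.0161, 0.0161, 0.0161, 0.1112, 0.1112, 0.1112, 0.1112, 0.1112, 0.1977, 0.1977]  mean=1.3376  Neff=7.1002  idx=[1, 3, 4, 5, 6, 7, 8, 8, 9, 9]

post_mean = 1.3376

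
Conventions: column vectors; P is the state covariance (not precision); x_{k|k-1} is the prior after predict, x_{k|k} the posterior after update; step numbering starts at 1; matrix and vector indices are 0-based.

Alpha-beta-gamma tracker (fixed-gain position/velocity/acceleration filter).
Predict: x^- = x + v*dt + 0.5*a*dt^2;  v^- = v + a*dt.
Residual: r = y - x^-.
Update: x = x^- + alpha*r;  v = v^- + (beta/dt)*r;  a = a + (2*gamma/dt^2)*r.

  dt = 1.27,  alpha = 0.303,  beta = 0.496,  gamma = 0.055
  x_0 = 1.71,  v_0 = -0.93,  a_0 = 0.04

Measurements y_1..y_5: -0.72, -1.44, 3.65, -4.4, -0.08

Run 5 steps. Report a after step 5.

a_post = 0.1424

step 1: x_pred=0.5612  r=-1.2812  x^+=0.1730  v^+=-1.3796  a^+=-0.0474
step 2: x_pred=-1.6173  r=0.1773  x^+=-1.5636  v^+=-1.3705  a^+=-0.0353
step 3: x_pred=-3.3325  r=6.9825  x^+=-1.2168  v^+=1.3117  a^+=0.4409
step 4: x_pred=0.8047  r=-5.2047  x^+=-0.7724  v^+=-0.1610  a^+=0.0860
step 5: x_pred=-0.9075  r=0.8275  x^+=-0.6567  v^+=0.2714  a^+=0.1424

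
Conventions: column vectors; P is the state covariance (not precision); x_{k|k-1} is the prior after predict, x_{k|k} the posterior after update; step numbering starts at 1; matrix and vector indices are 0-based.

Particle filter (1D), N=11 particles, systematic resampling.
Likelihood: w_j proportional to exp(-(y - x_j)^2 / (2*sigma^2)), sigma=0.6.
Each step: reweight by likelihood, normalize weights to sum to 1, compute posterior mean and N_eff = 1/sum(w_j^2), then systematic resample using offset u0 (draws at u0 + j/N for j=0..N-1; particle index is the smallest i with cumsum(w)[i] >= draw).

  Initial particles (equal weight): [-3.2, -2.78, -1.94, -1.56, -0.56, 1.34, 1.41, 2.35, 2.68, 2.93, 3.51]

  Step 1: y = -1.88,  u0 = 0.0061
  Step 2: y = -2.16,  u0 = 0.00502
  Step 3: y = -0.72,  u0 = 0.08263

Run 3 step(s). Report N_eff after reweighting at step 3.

step 1: w=[0.0376, 0.1373, 0.4207, 0.3668, 0.0376, 0.0000, 0.0000, 0.0000, 0.0000, 0.0000, 0.0000]  mean=-1.9114  Neff=3.0010  idx=[0, 1, 2, 2, 2, 2, 2, 3, 3, 3, 3]
step 2: w=[0.0281, 0.0741, 0.1182, 0.1182, 0.1182, 0.1182, 0.1182, 0.0767, 0.0767, 0.0767, 0.0767]  mean=-1.9212  Neff=10.0336  idx=[0, 1, 2, 3, 4, 5, 5, 6, 7, 8, 9]
step 3: w=[0.0001, 0.0015, 0.0670, 0.0670, 0.0670, 0.0670, 0.0670, 0.0670, 0.1988, 0.1988, 0.1988]  mean=-1.7148  Neff=6.8735  idx=[3, 4, 5, 7, 8, 8, 9, 9, 10, 10, 10]

N_eff = 6.8735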